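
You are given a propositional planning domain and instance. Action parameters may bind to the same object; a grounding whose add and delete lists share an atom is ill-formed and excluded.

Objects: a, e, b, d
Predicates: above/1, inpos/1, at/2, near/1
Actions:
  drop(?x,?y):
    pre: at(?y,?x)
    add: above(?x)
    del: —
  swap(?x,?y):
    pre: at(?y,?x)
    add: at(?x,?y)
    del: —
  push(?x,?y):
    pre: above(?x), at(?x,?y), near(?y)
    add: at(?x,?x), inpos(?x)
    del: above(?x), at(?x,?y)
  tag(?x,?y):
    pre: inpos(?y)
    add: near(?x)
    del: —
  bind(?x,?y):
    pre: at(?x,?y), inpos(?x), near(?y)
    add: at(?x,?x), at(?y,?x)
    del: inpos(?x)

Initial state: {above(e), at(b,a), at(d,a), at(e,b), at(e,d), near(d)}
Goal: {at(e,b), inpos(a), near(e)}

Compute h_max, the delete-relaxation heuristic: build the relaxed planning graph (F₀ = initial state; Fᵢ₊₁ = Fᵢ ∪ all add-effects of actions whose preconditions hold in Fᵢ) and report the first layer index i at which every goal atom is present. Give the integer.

2

F0 = init (6 atoms)
F1 = F0 ∪ {above(a), above(b), above(d), at(a,b), at(a,d), at(b,e), at(d,e), at(e,e), inpos(e)}  (15 atoms)
F2 = F1 ∪ {at(a,a), inpos(a), near(a), near(b), near(e)}  (20 atoms)
goal ⊆ F2  ⇒  h_max = 2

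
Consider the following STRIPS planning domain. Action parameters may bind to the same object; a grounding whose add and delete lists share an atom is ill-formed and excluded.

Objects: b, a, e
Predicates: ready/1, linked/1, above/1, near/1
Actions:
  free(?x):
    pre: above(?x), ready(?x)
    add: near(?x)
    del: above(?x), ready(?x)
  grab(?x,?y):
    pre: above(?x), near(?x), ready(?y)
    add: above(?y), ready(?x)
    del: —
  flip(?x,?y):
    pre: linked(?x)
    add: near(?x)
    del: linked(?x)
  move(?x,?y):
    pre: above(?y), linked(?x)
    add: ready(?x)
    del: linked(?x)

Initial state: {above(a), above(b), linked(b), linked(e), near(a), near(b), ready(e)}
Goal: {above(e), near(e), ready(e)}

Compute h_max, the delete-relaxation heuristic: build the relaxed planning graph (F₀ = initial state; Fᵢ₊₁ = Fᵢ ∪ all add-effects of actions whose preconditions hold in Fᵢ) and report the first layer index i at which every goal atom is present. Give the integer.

F0 = init (7 atoms)
F1 = F0 ∪ {above(e), near(e), ready(a), ready(b)}  (11 atoms)
goal ⊆ F1  ⇒  h_max = 1

1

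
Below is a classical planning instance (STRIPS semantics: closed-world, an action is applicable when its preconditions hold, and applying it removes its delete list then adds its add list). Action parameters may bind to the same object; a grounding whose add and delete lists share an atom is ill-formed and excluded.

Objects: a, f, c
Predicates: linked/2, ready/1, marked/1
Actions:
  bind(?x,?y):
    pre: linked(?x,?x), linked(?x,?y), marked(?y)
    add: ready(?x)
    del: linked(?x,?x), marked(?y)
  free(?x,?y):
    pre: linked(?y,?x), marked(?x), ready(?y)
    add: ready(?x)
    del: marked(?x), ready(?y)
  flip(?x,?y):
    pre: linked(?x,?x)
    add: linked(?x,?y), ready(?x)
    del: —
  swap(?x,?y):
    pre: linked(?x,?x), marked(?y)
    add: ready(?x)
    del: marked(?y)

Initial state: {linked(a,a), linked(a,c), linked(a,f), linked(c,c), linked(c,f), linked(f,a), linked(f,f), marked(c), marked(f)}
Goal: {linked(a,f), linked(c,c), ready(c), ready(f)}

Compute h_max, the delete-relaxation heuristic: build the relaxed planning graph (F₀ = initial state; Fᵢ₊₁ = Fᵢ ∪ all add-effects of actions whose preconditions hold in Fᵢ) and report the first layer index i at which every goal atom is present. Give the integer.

1

F0 = init (9 atoms)
F1 = F0 ∪ {linked(c,a), linked(f,c), ready(a), ready(c), ready(f)}  (14 atoms)
goal ⊆ F1  ⇒  h_max = 1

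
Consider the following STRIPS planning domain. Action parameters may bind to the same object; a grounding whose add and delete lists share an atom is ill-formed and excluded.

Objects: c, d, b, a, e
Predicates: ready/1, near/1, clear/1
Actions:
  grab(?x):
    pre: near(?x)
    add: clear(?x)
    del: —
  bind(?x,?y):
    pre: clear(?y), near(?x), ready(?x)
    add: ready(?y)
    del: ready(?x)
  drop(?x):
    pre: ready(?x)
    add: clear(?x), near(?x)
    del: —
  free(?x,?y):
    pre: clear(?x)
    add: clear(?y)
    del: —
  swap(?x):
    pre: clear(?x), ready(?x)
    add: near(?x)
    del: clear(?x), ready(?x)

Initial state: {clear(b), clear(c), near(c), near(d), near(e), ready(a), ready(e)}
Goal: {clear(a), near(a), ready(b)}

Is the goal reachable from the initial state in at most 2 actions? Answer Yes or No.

Yes

1. bind(e,b)  →  {clear(b), clear(c), near(c), near(d), near(e), ready(a), ready(b)}
2. drop(a)  →  {clear(a), clear(b), clear(c), near(a), near(c), near(d), near(e), ready(a), ready(b)}
optimal plan length = 2; 2 ≤ 2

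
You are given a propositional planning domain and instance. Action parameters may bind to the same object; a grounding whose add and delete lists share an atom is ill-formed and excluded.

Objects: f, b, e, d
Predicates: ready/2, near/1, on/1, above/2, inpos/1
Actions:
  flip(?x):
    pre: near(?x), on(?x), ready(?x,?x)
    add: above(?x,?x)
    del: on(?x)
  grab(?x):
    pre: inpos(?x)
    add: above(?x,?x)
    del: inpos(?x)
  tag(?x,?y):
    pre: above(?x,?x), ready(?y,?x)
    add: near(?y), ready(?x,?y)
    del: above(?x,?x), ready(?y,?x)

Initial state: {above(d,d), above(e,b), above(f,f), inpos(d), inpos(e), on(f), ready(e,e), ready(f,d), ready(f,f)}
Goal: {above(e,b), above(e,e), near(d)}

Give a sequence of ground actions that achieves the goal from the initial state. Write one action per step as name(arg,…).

1. grab(e)  →  {above(d,d), above(e,b), above(e,e), above(f,f), inpos(d), on(f), ready(e,e), ready(f,d), ready(f,f)}
2. tag(d,f)  →  {above(e,b), above(e,e), above(f,f), inpos(d), near(f), on(f), ready(d,f), ready(e,e), ready(f,f)}
3. tag(f,d)  →  {above(e,b), above(e,e), inpos(d), near(d), near(f), on(f), ready(e,e), ready(f,d), ready(f,f)}

grab(e); tag(d,f); tag(f,d)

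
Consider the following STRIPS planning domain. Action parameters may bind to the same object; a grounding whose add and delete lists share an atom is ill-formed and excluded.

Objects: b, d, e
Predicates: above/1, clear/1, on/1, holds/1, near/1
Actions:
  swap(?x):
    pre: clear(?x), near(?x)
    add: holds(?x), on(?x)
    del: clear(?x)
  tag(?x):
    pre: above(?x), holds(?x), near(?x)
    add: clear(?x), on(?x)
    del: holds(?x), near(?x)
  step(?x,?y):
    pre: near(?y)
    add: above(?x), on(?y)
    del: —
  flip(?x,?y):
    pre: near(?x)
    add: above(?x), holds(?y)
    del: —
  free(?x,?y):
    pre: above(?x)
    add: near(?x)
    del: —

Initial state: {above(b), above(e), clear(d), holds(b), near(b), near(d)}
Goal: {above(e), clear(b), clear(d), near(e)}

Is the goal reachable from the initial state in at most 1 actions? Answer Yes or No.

No

1. tag(b)  →  {above(b), above(e), clear(b), clear(d), near(d), on(b)}
2. free(e,b)  →  {above(b), above(e), clear(b), clear(d), near(d), near(e), on(b)}
optimal plan length = 2; 2 > 1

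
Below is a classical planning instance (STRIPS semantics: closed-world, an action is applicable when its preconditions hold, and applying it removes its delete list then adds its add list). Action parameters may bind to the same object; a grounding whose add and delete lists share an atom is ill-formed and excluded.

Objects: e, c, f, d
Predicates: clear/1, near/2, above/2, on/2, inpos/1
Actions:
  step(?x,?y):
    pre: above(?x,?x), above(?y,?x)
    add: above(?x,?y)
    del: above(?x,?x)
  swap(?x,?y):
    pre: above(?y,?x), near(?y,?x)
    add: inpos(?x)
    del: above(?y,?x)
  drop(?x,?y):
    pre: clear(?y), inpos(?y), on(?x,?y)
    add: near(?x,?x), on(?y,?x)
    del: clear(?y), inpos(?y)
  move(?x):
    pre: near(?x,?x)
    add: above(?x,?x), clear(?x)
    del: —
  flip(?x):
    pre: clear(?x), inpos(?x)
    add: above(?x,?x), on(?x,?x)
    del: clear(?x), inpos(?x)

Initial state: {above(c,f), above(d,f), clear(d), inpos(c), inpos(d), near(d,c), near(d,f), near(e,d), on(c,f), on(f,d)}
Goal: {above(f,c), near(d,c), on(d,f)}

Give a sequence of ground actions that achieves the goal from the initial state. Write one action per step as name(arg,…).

drop(f,d); move(f); step(f,c)

1. drop(f,d)  →  {above(c,f), above(d,f), inpos(c), near(d,c), near(d,f), near(e,d), near(f,f), on(c,f), on(d,f), on(f,d)}
2. move(f)  →  {above(c,f), above(d,f), above(f,f), clear(f), inpos(c), near(d,c), near(d,f), near(e,d), near(f,f), on(c,f), on(d,f), on(f,d)}
3. step(f,c)  →  {above(c,f), above(d,f), above(f,c), clear(f), inpos(c), near(d,c), near(d,f), near(e,d), near(f,f), on(c,f), on(d,f), on(f,d)}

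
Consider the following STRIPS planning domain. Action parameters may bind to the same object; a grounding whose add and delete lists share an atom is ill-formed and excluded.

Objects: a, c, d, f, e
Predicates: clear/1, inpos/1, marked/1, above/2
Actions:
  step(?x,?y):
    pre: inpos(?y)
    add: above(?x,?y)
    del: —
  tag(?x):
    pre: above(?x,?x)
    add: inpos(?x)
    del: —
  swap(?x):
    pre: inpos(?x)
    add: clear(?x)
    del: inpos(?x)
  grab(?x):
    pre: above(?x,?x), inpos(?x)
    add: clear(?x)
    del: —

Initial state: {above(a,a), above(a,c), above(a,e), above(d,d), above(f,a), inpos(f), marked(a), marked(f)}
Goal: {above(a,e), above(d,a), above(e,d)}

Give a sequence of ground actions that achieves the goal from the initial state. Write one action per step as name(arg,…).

1. tag(a)  →  {above(a,a), above(a,c), above(a,e), above(d,d), above(f,a), inpos(a), inpos(f), marked(a), marked(f)}
2. step(d,a)  →  {above(a,a), above(a,c), above(a,e), above(d,a), above(d,d), above(f,a), inpos(a), inpos(f), marked(a), marked(f)}
3. tag(d)  →  {above(a,a), above(a,c), above(a,e), above(d,a), above(d,d), above(f,a), inpos(a), inpos(d), inpos(f), marked(a), marked(f)}
4. step(e,d)  →  {above(a,a), above(a,c), above(a,e), above(d,a), above(d,d), above(e,d), above(f,a), inpos(a), inpos(d), inpos(f), marked(a), marked(f)}

tag(a); step(d,a); tag(d); step(e,d)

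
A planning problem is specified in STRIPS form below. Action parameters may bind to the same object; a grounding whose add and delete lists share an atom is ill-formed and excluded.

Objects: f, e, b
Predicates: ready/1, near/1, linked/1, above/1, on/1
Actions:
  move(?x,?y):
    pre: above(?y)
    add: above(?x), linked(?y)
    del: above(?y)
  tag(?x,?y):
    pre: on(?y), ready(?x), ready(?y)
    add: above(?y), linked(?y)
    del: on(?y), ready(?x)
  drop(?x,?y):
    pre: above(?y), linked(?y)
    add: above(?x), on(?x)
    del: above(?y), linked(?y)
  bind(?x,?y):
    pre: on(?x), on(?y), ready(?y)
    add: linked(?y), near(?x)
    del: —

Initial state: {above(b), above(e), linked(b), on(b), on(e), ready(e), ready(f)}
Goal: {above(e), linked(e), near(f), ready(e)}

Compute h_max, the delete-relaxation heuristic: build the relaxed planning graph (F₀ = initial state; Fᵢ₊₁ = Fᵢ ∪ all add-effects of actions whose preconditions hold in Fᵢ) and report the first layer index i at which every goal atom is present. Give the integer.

F0 = init (7 atoms)
F1 = F0 ∪ {above(f), linked(e), near(b), near(e), on(f)}  (12 atoms)
F2 = F1 ∪ {linked(f), near(f)}  (14 atoms)
goal ⊆ F2  ⇒  h_max = 2

2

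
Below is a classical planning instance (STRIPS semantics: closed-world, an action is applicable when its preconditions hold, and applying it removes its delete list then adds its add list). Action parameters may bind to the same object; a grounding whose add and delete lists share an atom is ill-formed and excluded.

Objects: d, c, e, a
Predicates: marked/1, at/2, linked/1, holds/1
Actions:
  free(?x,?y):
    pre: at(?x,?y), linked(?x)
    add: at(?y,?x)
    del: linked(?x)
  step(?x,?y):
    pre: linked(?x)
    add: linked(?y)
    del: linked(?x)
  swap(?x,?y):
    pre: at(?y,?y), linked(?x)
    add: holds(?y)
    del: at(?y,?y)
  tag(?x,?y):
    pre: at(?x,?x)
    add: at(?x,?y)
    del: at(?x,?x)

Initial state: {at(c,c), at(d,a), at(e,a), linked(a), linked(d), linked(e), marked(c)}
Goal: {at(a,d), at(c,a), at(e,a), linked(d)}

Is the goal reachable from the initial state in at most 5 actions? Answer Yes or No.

1. free(d,a)  →  {at(a,d), at(c,c), at(d,a), at(e,a), linked(a), linked(e), marked(c)}
2. step(e,d)  →  {at(a,d), at(c,c), at(d,a), at(e,a), linked(a), linked(d), marked(c)}
3. tag(c,a)  →  {at(a,d), at(c,a), at(d,a), at(e,a), linked(a), linked(d), marked(c)}
optimal plan length = 3; 3 ≤ 5

Yes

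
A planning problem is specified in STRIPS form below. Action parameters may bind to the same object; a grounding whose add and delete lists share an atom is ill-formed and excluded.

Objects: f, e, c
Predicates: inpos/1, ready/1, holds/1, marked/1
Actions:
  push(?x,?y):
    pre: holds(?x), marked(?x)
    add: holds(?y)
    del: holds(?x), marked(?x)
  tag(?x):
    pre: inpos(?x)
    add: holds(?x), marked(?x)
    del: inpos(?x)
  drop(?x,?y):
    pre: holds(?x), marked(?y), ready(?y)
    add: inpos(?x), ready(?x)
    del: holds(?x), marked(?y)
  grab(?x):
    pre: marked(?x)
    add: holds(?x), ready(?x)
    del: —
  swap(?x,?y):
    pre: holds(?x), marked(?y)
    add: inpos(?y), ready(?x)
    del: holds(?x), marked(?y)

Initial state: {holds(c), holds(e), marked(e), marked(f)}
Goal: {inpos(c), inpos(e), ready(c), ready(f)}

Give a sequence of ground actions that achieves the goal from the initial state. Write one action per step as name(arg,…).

1. grab(f)  →  {holds(c), holds(e), holds(f), marked(e), marked(f), ready(f)}
2. drop(e,f)  →  {holds(c), holds(f), inpos(e), marked(e), ready(e), ready(f)}
3. drop(c,e)  →  {holds(f), inpos(c), inpos(e), ready(c), ready(e), ready(f)}

grab(f); drop(e,f); drop(c,e)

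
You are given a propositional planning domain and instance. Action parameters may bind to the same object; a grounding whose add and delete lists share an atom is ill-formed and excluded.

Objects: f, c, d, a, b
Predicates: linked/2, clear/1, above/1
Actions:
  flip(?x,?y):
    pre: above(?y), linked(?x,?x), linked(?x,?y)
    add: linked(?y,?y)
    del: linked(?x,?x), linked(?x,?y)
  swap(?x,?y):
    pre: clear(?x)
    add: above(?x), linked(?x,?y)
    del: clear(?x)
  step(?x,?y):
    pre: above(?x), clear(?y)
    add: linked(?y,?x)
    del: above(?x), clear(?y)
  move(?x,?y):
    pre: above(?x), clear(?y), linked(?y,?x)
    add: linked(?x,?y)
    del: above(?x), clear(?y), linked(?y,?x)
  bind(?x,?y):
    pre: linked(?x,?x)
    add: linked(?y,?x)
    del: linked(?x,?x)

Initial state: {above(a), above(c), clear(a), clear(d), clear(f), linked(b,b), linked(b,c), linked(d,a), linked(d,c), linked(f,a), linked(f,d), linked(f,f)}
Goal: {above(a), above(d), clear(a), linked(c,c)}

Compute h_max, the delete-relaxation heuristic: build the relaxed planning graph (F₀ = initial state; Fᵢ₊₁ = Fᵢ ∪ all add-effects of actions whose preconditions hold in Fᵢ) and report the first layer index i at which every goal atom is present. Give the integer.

F0 = init (12 atoms)
F1 = F0 ∪ {above(d), above(f), linked(a,a), linked(a,b), linked(a,c), linked(a,d), linked(a,f), linked(b,f), linked(c,b), linked(c,c), linked(c,d), linked(c,f), linked(d,b), linked(d,d), linked(d,f), linked(f,b), linked(f,c)}  (29 atoms)
goal ⊆ F1  ⇒  h_max = 1

1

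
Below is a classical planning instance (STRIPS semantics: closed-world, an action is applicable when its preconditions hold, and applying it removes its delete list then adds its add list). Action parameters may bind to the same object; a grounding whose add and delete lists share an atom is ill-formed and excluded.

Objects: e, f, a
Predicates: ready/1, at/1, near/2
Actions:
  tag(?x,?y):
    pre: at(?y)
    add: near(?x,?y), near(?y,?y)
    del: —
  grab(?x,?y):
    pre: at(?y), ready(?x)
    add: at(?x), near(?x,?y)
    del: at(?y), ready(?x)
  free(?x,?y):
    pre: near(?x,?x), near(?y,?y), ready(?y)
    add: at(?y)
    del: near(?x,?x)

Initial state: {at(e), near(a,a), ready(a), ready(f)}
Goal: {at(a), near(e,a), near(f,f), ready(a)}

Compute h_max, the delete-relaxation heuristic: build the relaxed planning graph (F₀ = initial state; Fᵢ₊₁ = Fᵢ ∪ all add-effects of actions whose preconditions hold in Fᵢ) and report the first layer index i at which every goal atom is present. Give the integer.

F0 = init (4 atoms)
F1 = F0 ∪ {at(a), at(f), near(a,e), near(e,e), near(f,e)}  (9 atoms)
F2 = F1 ∪ {near(a,f), near(e,a), near(e,f), near(f,a), near(f,f)}  (14 atoms)
goal ⊆ F2  ⇒  h_max = 2

2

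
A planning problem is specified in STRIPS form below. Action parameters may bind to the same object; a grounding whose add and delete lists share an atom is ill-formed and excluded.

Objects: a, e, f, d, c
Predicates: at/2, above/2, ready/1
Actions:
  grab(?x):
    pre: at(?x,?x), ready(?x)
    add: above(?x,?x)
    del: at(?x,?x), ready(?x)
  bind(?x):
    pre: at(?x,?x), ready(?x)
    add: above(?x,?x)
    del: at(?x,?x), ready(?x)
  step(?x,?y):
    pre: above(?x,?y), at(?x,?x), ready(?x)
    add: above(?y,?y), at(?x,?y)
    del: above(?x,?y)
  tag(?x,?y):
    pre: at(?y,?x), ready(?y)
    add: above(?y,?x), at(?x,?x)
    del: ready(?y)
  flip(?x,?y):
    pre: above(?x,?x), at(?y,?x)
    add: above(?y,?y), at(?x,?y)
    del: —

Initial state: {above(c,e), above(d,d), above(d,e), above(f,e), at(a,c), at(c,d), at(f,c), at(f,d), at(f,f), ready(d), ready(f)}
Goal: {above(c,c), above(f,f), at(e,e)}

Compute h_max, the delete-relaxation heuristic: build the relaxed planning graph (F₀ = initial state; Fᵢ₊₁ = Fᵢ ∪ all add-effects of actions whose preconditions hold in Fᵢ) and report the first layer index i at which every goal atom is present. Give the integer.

2

F0 = init (11 atoms)
F1 = F0 ∪ {above(c,c), above(e,e), above(f,c), above(f,d), above(f,f), at(c,c), at(d,c), at(d,d), at(d,f), at(f,e)}  (21 atoms)
F2 = F1 ∪ {above(a,a), above(d,c), above(d,f), at(c,a), at(c,f), at(d,e), at(e,e), at(e,f)}  (29 atoms)
goal ⊆ F2  ⇒  h_max = 2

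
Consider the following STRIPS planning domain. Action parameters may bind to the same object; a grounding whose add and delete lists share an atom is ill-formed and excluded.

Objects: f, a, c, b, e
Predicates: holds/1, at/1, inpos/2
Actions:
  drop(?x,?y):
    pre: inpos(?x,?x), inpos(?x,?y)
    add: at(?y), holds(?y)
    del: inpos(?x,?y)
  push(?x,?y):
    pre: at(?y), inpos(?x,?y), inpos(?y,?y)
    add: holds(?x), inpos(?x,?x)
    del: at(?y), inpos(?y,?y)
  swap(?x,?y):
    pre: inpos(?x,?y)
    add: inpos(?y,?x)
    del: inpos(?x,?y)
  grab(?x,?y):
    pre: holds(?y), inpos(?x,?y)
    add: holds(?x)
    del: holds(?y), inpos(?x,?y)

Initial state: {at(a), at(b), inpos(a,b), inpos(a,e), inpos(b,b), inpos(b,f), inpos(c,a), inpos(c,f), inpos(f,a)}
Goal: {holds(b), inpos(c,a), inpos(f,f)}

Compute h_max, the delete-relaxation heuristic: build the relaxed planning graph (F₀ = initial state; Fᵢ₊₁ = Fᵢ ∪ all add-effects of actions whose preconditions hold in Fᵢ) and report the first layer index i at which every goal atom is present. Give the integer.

F0 = init (9 atoms)
F1 = F0 ∪ {at(f), holds(a), holds(b), holds(f), inpos(a,a), inpos(a,c), inpos(a,f), inpos(b,a), inpos(e,a), inpos(f,b), inpos(f,c)}  (20 atoms)
F2 = F1 ∪ {at(c), at(e), holds(c), holds(e), inpos(c,c), inpos(e,e), inpos(f,f)}  (27 atoms)
goal ⊆ F2  ⇒  h_max = 2

2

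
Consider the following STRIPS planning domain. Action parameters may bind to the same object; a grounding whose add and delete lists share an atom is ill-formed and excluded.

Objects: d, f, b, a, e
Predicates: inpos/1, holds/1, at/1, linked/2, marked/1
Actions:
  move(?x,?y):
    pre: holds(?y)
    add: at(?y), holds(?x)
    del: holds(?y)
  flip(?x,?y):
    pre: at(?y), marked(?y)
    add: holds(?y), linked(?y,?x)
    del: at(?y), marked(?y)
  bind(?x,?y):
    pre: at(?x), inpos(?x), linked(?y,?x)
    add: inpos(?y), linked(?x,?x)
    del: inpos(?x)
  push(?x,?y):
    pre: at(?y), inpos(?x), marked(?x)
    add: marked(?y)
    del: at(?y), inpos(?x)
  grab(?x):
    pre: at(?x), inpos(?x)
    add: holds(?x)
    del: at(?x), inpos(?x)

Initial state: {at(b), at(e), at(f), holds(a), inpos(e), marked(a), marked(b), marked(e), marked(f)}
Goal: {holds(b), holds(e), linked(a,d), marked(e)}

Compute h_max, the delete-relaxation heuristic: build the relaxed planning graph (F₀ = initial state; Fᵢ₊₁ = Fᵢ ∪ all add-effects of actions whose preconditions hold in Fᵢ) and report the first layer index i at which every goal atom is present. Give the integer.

F0 = init (9 atoms)
F1 = F0 ∪ {at(a), holds(b), holds(d), holds(e), holds(f), linked(b,a), linked(b,b), linked(b,d), linked(b,e), linked(b,f), linked(e,a), linked(e,b), linked(e,d), linked(e,e), linked(e,f), linked(f,a), linked(f,b), linked(f,d), linked(f,e), linked(f,f)}  (29 atoms)
F2 = F1 ∪ {at(d), inpos(b), inpos(f), linked(a,a), linked(a,b), linked(a,d), linked(a,e), linked(a,f)}  (37 atoms)
goal ⊆ F2  ⇒  h_max = 2

2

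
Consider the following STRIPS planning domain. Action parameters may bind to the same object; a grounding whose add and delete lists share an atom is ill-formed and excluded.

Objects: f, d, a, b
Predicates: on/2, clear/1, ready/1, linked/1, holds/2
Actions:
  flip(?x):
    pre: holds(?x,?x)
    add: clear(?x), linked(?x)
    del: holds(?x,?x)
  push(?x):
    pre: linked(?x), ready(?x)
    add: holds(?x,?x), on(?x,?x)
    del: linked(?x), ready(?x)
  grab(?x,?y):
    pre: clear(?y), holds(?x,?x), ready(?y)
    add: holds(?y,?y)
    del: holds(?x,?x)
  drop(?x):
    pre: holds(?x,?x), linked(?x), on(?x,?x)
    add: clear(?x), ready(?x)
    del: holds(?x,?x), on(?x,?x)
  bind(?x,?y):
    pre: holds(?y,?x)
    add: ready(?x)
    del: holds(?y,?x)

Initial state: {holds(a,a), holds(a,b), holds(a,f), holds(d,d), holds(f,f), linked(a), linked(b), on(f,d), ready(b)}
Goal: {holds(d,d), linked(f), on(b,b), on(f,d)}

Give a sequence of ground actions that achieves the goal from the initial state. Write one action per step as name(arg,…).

1. flip(f)  →  {clear(f), holds(a,a), holds(a,b), holds(a,f), holds(d,d), linked(a), linked(b), linked(f), on(f,d), ready(b)}
2. push(b)  →  {clear(f), holds(a,a), holds(a,b), holds(a,f), holds(b,b), holds(d,d), linked(a), linked(f), on(b,b), on(f,d)}

flip(f); push(b)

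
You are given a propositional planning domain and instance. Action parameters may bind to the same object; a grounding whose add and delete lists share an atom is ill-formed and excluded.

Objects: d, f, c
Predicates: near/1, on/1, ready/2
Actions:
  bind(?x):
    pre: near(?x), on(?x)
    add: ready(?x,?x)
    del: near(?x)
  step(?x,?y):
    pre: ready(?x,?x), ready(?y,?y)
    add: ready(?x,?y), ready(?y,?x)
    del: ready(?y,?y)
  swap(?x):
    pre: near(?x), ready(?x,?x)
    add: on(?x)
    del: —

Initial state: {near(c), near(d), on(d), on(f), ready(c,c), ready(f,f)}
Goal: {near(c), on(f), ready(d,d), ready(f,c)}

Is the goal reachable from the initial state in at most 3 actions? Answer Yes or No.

1. bind(d)  →  {near(c), on(d), on(f), ready(c,c), ready(d,d), ready(f,f)}
2. step(f,c)  →  {near(c), on(d), on(f), ready(c,f), ready(d,d), ready(f,c), ready(f,f)}
optimal plan length = 2; 2 ≤ 3

Yes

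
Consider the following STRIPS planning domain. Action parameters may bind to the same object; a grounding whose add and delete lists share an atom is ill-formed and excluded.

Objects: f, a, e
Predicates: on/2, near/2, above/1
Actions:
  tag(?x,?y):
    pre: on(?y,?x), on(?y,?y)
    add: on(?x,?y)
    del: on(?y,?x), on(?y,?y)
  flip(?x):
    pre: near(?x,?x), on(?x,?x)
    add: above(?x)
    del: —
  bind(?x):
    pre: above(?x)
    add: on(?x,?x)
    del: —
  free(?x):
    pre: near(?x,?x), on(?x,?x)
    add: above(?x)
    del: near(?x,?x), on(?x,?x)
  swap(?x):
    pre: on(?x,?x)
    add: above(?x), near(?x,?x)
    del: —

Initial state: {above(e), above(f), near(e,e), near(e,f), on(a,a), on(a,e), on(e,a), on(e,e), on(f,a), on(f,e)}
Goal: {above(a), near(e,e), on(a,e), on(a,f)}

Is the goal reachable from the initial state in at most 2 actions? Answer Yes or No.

1. bind(f)  →  {above(e), above(f), near(e,e), near(e,f), on(a,a), on(a,e), on(e,a), on(e,e), on(f,a), on(f,e), on(f,f)}
2. tag(a,f)  →  {above(e), above(f), near(e,e), near(e,f), on(a,a), on(a,e), on(a,f), on(e,a), on(e,e), on(f,e)}
3. swap(a)  →  {above(a), above(e), above(f), near(a,a), near(e,e), near(e,f), on(a,a), on(a,e), on(a,f), on(e,a), on(e,e), on(f,e)}
optimal plan length = 3; 3 > 2

No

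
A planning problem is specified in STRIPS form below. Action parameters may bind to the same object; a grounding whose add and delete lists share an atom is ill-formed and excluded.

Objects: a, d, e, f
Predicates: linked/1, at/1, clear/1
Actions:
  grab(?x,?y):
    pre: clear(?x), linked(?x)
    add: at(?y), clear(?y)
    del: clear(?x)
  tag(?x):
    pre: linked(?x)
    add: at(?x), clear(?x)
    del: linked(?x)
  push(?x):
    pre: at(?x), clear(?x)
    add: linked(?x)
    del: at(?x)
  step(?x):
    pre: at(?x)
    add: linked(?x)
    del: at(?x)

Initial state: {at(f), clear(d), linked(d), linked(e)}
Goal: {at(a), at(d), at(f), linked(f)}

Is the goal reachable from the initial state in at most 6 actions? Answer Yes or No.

1. step(f)  →  {clear(d), linked(d), linked(e), linked(f)}
2. grab(d,f)  →  {at(f), clear(f), linked(d), linked(e), linked(f)}
3. grab(f,a)  →  {at(a), at(f), clear(a), linked(d), linked(e), linked(f)}
4. tag(d)  →  {at(a), at(d), at(f), clear(a), clear(d), linked(e), linked(f)}
optimal plan length = 4; 4 ≤ 6

Yes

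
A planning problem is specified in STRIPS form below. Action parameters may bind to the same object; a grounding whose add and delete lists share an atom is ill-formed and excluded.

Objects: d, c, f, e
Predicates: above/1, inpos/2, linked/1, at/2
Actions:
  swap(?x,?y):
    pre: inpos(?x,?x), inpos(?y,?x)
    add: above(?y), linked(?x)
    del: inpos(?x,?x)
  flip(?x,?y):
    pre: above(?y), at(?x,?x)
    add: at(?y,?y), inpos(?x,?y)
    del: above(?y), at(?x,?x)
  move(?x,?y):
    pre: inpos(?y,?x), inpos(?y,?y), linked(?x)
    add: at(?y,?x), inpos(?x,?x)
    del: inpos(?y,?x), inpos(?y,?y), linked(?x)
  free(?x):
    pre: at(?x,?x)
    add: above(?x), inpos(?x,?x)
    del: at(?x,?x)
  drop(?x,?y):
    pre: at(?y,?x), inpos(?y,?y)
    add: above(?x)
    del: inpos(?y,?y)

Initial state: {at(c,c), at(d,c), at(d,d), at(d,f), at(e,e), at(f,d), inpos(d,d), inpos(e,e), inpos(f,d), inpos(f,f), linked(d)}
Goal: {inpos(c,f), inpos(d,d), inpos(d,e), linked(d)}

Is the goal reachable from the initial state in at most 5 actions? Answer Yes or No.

1. swap(f,f)  →  {above(f), at(c,c), at(d,c), at(d,d), at(d,f), at(e,e), at(f,d), inpos(d,d), inpos(e,e), inpos(f,d), linked(d), linked(f)}
2. swap(e,e)  →  {above(e), above(f), at(c,c), at(d,c), at(d,d), at(d,f), at(e,e), at(f,d), inpos(d,d), inpos(f,d), linked(d), linked(e), linked(f)}
3. flip(d,e)  →  {above(f), at(c,c), at(d,c), at(d,f), at(e,e), at(f,d), inpos(d,d), inpos(d,e), inpos(f,d), linked(d), linked(e), linked(f)}
4. flip(c,f)  →  {at(d,c), at(d,f), at(e,e), at(f,d), at(f,f), inpos(c,f), inpos(d,d), inpos(d,e), inpos(f,d), linked(d), linked(e), linked(f)}
optimal plan length = 4; 4 ≤ 5

Yes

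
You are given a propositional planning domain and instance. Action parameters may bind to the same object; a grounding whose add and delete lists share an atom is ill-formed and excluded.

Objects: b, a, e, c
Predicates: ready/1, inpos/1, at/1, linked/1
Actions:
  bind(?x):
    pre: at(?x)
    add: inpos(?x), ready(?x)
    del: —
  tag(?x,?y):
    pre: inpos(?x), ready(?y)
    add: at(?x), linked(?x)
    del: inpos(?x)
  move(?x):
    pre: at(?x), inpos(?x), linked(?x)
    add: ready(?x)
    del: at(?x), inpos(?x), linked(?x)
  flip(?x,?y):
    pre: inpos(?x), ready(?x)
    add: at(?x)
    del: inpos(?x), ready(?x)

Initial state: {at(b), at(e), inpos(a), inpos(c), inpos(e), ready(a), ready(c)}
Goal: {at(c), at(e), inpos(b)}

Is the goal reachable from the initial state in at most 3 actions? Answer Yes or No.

1. bind(b)  →  {at(b), at(e), inpos(a), inpos(b), inpos(c), inpos(e), ready(a), ready(b), ready(c)}
2. tag(c,b)  →  {at(b), at(c), at(e), inpos(a), inpos(b), inpos(e), linked(c), ready(a), ready(b), ready(c)}
optimal plan length = 2; 2 ≤ 3

Yes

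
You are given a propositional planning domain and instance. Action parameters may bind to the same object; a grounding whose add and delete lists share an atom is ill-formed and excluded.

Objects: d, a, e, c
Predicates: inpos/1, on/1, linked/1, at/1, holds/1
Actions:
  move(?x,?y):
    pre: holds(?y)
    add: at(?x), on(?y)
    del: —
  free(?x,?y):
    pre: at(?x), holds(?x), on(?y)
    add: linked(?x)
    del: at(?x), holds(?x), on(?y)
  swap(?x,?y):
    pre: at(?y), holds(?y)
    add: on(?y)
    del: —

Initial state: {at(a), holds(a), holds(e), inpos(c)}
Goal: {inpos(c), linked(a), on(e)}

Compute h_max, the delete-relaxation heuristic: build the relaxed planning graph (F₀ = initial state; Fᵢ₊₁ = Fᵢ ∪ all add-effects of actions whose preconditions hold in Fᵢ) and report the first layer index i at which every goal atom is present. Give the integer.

2

F0 = init (4 atoms)
F1 = F0 ∪ {at(c), at(d), at(e), on(a), on(e)}  (9 atoms)
F2 = F1 ∪ {linked(a), linked(e)}  (11 atoms)
goal ⊆ F2  ⇒  h_max = 2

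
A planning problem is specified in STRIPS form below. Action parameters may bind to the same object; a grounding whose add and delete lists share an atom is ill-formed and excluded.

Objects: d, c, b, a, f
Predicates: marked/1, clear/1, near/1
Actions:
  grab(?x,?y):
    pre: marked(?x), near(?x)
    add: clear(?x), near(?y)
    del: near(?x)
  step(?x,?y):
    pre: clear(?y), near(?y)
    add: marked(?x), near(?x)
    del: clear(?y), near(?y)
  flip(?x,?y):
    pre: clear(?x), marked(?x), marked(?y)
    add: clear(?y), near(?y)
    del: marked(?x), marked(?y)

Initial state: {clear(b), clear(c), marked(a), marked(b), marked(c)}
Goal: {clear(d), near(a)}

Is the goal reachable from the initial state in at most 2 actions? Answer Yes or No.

No

1. flip(c,c)  →  {clear(b), clear(c), marked(a), marked(b), near(c)}
2. step(d,c)  →  {clear(b), marked(a), marked(b), marked(d), near(d)}
3. grab(d,a)  →  {clear(b), clear(d), marked(a), marked(b), marked(d), near(a)}
optimal plan length = 3; 3 > 2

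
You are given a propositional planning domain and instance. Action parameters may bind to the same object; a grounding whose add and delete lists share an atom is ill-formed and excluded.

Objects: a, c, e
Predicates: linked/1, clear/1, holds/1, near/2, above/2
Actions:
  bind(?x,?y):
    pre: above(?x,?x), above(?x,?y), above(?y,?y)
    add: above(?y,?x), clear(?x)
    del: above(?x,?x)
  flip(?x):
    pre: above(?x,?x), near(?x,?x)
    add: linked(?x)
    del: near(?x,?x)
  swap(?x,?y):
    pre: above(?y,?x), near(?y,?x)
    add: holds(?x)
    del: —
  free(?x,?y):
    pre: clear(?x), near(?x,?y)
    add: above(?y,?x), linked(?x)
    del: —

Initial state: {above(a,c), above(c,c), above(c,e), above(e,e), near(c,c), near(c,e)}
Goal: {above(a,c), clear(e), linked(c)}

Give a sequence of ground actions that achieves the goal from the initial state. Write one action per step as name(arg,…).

1. bind(c,e)  →  {above(a,c), above(c,e), above(e,c), above(e,e), clear(c), near(c,c), near(c,e)}
2. free(c,c)  →  {above(a,c), above(c,c), above(c,e), above(e,c), above(e,e), clear(c), linked(c), near(c,c), near(c,e)}
3. bind(e,c)  →  {above(a,c), above(c,c), above(c,e), above(e,c), clear(c), clear(e), linked(c), near(c,c), near(c,e)}

bind(c,e); free(c,c); bind(e,c)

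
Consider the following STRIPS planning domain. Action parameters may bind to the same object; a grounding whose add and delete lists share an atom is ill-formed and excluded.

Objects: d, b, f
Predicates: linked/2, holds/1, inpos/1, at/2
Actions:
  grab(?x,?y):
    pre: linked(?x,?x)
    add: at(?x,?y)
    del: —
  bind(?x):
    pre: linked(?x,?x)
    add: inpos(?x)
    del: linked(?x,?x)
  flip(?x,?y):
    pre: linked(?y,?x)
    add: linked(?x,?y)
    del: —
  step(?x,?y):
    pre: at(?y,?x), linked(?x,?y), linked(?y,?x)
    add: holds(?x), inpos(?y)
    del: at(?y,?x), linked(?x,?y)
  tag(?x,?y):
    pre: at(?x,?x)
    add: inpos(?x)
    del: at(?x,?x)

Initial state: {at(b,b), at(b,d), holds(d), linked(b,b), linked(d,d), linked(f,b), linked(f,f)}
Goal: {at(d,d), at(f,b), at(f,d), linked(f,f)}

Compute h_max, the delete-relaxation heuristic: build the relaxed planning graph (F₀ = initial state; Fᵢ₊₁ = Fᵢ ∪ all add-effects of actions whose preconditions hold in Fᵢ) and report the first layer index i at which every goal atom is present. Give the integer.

F0 = init (7 atoms)
F1 = F0 ∪ {at(b,f), at(d,b), at(d,d), at(d,f), at(f,b), at(f,d), at(f,f), holds(b), inpos(b), inpos(d), inpos(f), linked(b,f)}  (19 atoms)
goal ⊆ F1  ⇒  h_max = 1

1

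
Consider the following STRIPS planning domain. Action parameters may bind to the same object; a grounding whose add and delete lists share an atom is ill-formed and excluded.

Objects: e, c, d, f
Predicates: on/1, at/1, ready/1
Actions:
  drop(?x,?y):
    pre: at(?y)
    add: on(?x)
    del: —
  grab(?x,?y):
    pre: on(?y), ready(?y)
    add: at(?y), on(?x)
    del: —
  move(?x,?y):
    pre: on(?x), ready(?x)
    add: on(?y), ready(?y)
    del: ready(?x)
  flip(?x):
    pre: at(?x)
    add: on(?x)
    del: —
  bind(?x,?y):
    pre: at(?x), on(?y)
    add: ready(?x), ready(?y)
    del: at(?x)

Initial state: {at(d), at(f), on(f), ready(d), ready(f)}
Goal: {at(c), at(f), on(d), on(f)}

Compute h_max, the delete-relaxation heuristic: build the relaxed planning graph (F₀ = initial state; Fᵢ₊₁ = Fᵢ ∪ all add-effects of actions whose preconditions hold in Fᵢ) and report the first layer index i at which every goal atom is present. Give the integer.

F0 = init (5 atoms)
F1 = F0 ∪ {on(c), on(d), on(e), ready(c), ready(e)}  (10 atoms)
F2 = F1 ∪ {at(c), at(e)}  (12 atoms)
goal ⊆ F2  ⇒  h_max = 2

2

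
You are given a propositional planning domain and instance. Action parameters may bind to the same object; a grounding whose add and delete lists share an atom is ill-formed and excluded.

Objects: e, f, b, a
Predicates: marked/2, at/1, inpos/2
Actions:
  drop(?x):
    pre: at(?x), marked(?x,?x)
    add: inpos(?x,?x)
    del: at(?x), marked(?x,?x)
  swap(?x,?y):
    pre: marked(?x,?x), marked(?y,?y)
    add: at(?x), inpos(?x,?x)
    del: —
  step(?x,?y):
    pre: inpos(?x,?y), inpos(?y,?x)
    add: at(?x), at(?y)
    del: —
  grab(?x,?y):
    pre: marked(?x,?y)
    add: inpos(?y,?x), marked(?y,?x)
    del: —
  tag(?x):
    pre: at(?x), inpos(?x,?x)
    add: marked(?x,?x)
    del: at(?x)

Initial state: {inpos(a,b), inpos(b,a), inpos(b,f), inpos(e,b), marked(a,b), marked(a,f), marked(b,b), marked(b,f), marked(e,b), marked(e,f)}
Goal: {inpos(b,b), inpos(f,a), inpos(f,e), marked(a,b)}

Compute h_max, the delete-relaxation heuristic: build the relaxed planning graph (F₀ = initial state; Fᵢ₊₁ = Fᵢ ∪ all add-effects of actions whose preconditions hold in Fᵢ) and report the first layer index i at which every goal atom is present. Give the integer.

F0 = init (10 atoms)
F1 = F0 ∪ {at(a), at(b), inpos(b,b), inpos(b,e), inpos(f,a), inpos(f,b), inpos(f,e), marked(b,a), marked(b,e), marked(f,a), marked(f,b), marked(f,e)}  (22 atoms)
goal ⊆ F1  ⇒  h_max = 1

1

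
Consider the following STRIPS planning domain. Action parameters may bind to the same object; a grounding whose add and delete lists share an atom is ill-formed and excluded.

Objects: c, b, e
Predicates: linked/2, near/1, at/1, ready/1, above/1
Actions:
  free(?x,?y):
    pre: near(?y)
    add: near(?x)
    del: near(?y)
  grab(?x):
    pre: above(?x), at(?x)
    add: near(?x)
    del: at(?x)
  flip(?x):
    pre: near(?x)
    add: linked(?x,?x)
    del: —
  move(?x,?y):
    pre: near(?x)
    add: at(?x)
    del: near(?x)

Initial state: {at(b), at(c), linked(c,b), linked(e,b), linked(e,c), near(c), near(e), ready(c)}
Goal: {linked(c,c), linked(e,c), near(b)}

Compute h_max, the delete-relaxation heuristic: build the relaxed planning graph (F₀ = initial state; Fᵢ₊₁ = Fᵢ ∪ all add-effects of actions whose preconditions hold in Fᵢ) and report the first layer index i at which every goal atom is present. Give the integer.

1

F0 = init (8 atoms)
F1 = F0 ∪ {at(e), linked(c,c), linked(e,e), near(b)}  (12 atoms)
goal ⊆ F1  ⇒  h_max = 1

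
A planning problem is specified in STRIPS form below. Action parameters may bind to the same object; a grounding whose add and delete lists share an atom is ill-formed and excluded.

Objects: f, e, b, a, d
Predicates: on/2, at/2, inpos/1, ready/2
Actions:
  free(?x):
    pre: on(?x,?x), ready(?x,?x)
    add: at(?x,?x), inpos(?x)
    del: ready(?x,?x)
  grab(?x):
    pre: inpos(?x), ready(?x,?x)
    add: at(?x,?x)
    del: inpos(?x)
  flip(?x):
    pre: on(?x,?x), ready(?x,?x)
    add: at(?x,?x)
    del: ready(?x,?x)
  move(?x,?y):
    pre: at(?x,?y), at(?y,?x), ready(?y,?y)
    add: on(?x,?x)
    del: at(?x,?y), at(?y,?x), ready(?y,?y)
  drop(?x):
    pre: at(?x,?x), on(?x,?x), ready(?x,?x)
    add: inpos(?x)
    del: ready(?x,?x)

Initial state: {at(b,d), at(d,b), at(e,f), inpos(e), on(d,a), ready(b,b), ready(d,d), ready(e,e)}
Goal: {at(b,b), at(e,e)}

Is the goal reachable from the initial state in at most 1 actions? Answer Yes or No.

1. grab(e)  →  {at(b,d), at(d,b), at(e,e), at(e,f), on(d,a), ready(b,b), ready(d,d), ready(e,e)}
2. move(b,d)  →  {at(e,e), at(e,f), on(b,b), on(d,a), ready(b,b), ready(e,e)}
3. free(b)  →  {at(b,b), at(e,e), at(e,f), inpos(b), on(b,b), on(d,a), ready(e,e)}
optimal plan length = 3; 3 > 1

No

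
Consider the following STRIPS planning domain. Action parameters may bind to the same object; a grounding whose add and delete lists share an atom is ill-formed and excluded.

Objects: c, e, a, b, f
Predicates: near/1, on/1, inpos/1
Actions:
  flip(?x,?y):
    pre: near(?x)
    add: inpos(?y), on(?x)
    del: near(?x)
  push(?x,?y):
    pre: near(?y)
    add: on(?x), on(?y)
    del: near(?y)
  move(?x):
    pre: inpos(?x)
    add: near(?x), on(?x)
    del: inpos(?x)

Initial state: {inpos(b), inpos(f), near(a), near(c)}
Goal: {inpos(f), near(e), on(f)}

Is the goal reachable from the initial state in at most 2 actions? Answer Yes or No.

No

1. flip(c,e)  →  {inpos(b), inpos(e), inpos(f), near(a), on(c)}
2. push(f,a)  →  {inpos(b), inpos(e), inpos(f), on(a), on(c), on(f)}
3. move(e)  →  {inpos(b), inpos(f), near(e), on(a), on(c), on(e), on(f)}
optimal plan length = 3; 3 > 2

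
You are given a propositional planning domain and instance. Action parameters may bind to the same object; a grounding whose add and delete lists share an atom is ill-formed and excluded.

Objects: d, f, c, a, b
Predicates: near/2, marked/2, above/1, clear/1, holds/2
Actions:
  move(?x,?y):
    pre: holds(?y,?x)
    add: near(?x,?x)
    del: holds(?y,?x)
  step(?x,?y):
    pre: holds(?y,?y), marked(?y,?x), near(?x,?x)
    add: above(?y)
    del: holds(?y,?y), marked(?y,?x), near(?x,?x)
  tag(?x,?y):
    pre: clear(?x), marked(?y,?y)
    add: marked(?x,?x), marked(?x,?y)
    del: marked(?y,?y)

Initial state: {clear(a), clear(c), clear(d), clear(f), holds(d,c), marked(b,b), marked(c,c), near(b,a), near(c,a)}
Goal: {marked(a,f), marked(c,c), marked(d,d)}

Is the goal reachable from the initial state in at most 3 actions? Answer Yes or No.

1. tag(f,b)  →  {clear(a), clear(c), clear(d), clear(f), holds(d,c), marked(c,c), marked(f,b), marked(f,f), near(b,a), near(c,a)}
2. tag(a,f)  →  {clear(a), clear(c), clear(d), clear(f), holds(d,c), marked(a,a), marked(a,f), marked(c,c), marked(f,b), near(b,a), near(c,a)}
3. tag(d,a)  →  {clear(a), clear(c), clear(d), clear(f), holds(d,c), marked(a,f), marked(c,c), marked(d,a), marked(d,d), marked(f,b), near(b,a), near(c,a)}
optimal plan length = 3; 3 ≤ 3

Yes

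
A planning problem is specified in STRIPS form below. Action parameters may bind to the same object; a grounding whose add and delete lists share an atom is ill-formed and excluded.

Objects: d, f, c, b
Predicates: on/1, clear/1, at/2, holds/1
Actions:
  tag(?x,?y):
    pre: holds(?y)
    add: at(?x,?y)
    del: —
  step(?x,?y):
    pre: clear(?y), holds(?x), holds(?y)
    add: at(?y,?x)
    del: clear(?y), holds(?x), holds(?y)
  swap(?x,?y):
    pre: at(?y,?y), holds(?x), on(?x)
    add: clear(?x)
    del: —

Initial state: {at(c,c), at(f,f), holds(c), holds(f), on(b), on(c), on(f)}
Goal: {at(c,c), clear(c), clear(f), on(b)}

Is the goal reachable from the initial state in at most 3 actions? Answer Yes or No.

Yes

1. swap(f,f)  →  {at(c,c), at(f,f), clear(f), holds(c), holds(f), on(b), on(c), on(f)}
2. swap(c,f)  →  {at(c,c), at(f,f), clear(c), clear(f), holds(c), holds(f), on(b), on(c), on(f)}
optimal plan length = 2; 2 ≤ 3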